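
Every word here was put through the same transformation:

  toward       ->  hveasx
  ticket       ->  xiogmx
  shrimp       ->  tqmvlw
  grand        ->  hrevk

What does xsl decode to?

The output letters match the input read backwards, each shifted +4: toward reversed is drawot. Two steps: reverse the string, then apply a Caesar shift of +4.
Decoding xsl: shift back: x−4=t, s−4=o, l−4=h → toh; then reverse → hot.

hot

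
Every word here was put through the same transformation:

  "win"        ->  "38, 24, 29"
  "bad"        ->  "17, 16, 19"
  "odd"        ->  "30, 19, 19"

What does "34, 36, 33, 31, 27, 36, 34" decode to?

surplus

w is letter #23 and maps to 38: an offset of 15. The number is (letter's place in the alphabet, a=1) + 15.
Undoing it on 34, 36, 33, 31, 27, 36, 34: 34→(34−15)÷1=19=s, 36→(36−15)÷1=21=u, 33→(33−15)÷1=18=r, 31→(31−15)÷1=16=p, 27→(27−15)÷1=12=l, 36→(36−15)÷1=21=u, 34→(34−15)÷1=19=s.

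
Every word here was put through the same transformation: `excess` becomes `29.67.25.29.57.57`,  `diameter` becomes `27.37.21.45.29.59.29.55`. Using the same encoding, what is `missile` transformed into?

The formula is n = 2×(alphabet index, a=1) + 19.
For missile: m=13→45, i=9→37, s=19→57, s=19→57, i=9→37, l=12→43, e=5→29.

45.37.57.57.37.43.29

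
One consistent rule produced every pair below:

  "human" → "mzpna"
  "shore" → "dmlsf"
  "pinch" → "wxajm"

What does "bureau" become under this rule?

h(7)→m(12) and u(20)→z(25) fit y≡11x+13 (mod 26); the inverse of 11 mod 26 is 19. Treating letters as 0–25, the rule is x ↦ 11x + 13 (mod 26).
Applying it to bureau: b(1)→11·1+13≡24=y; u(20)→11·20+13≡25=z; r(17)→11·17+13≡18=s; e(4)→11·4+13≡5=f; a(0)→11·0+13≡13=n; u(20)→11·20+13≡25=z (all mod 26).

yzsfnz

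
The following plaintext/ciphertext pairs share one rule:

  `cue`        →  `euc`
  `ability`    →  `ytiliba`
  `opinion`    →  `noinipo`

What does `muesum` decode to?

The output letters match the input read backwards: cue reversed is euc. It's just the letters in reverse order.
Undoing it on muesum: then reverse → museum.

museum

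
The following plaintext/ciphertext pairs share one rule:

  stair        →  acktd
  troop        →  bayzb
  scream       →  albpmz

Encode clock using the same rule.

kuynw

In stair: s→a is +8, t→c is +9, a→k is +10, i→t is +11 — the shift increases by 1 each position. Each letter shifts forward by (position + 8), i.e. 8, 9, 10, … — the shift grows by one for each successive letter.
Applying it to clock: c+8=k, l+9=u, o+10=y, c+11=n, k+12=w.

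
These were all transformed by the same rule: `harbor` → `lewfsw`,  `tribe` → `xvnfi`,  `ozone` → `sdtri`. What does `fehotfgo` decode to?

backpack

A repeating key of period 3 is used — shifts +4, +4, +5 over and over.
Undoing it on fehotfgo: f−4=b, e−4=a, h−5=c, o−4=k, t−4=p, f−5=a, g−4=c, o−4=k.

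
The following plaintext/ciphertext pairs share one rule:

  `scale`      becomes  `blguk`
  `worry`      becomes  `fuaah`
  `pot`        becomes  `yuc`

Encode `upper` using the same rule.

The shift depends on letter class: consonant s→b is +9, but vowel a→g is +6. Two shifts are in play — +6 for a/e/i/o/u, +9 for every other letter.
For upper: u(vowel)+6=a, p(cons)+9=y, p(cons)+9=y, e(vowel)+6=k, r(cons)+9=a.

ayyka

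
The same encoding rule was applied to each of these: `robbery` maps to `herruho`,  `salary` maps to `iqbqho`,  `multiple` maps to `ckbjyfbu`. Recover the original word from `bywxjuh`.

lighter

Compare letters: r→h is +16, o→e is +16, b→r is +16 — a constant shift. This is a Caesar cipher with shift 16.
Reversing it on bywxjuh: b−16=l, y−16=i, w−16=g, x−16=h, j−16=t, u−16=e, h−16=r.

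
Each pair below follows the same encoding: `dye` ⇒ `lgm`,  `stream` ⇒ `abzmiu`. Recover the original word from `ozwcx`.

Compare letters: d→l is +8, y→g is +8, e→m is +8 — a constant shift. Every letter moves 8 places later in the alphabet, wrapping around z→a.
Undoing it on ozwcx: o−8=g, z−8=r, w−8=o, c−8=u, x−8=p.

group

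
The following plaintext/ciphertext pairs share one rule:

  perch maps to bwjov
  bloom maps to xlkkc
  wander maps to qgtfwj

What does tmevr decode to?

night

p(15)→b(1) and e(4)→w(22) fit y≡17x+6 (mod 26); the inverse of 17 mod 26 is 23. This is an affine cipher: with a=0,…,z=25, each position x becomes (17x+6) mod 26.
Decoding tmevr: t(19)→23·(19−6)≡13=n; m(12)→23·(12−6)≡8=i; e(4)→23·(4−6)≡6=g; v(21)→23·(21−6)≡7=h; r(17)→23·(17−6)≡19=t (all mod 26).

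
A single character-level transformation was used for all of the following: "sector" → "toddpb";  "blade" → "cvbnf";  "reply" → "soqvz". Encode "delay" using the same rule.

A repeating key of period 2 is used — shifts +1, +10 over and over.
Applying it to delay: d+1=e, e+10=o, l+1=m, a+10=k, y+1=z.

eomkz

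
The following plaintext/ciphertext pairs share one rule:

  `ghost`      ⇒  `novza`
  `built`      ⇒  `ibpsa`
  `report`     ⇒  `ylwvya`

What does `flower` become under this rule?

Compare letters: g→n is +7, h→o is +7, o→v is +7 — a constant shift. This is a Caesar cipher with shift 7.
For flower: f+7=m, l+7=s, o+7=v, w+7=d, e+7=l, r+7=y.

msvdly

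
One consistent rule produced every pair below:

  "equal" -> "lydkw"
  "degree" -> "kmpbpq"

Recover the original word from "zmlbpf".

The shift increases by 1 at each position, starting from +7: 7, 8, 9, ….
Reversing it on zmlbpf: z−7=s, m−8=e, l−9=c, b−10=r, p−11=e, f−12=t.

secret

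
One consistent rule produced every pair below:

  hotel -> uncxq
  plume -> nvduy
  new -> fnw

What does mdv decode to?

The output letters match the input read backwards, each shifted +9: hotel reversed is letoh. Read the word backwards and shift each letter +9.
Decoding mdv: shift back: m−9=d, d−9=u, v−9=m → dum; then reverse → mud.

mud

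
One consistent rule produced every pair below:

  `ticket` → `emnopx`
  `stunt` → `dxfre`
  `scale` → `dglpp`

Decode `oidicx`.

Shifts by position in ticket: pos 0: t→e (+11), pos 1: i→m (+4), pos 2: c→n (+11), pos 3: k→o (+4) — repeating every 2. It's a Vigenère-style cipher with numeric key [11,4]: position i shifts by key[i mod 2].
Decoding oidicx: o−11=d, i−4=e, d−11=s, i−4=e, c−11=r, x−4=t.

desert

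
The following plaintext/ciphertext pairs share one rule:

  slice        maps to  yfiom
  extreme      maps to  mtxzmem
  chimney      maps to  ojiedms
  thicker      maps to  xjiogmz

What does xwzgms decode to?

Each letter's alphabet position (a=0..z=25) is mapped through 25·x+16 mod 26 — an affine cipher.
Reversing it on xwzgms: x(23)→25·(23−16)≡19=t; w(22)→25·(22−16)≡20=u; z(25)→25·(25−16)≡17=r; g(6)→25·(6−16)≡10=k; m(12)→25·(12−16)≡4=e; s(18)→25·(18−16)≡24=y (all mod 26).

turkey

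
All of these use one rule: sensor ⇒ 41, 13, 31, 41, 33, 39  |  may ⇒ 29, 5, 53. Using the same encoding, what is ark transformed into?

The formula is n = 2×(alphabet index, a=1) + 3.
For ark: a=1→5, r=18→39, k=11→25.

5, 39, 25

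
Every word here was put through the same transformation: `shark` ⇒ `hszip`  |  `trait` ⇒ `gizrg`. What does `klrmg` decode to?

point

This is the alphabet-reversal cipher (Atbash): a becomes z, b becomes y, etc.
Reversing it on klrmg: k↔p, l↔o, r↔i, m↔n, g↔t.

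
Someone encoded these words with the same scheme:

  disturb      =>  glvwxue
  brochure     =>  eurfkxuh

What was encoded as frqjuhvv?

congress

This is a Caesar cipher with shift 3.
Decoding frqjuhvv: f−3=c, r−3=o, q−3=n, j−3=g, u−3=r, h−3=e, v−3=s, v−3=s.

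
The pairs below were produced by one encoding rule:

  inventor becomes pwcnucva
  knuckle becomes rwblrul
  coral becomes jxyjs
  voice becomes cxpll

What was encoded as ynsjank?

related

Shifts by position in inventor: pos 0: i→p (+7), pos 1: n→w (+9), pos 2: v→c (+7), pos 3: e→n (+9) — repeating every 2. The shifts repeat in a cycle of length 2: positions 0,1,… shift by +7, +9, then the pattern repeats.
Decoding ynsjank: y−7=r, n−9=e, s−7=l, j−9=a, a−7=t, n−9=e, k−7=d.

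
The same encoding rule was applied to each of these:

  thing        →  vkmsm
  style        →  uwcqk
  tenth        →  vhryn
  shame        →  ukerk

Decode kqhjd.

index

The shift increases by 1 at each position, starting from +2: 2, 3, 4, ….
Decoding kqhjd: k−2=i, q−3=n, h−4=d, j−5=e, d−6=x.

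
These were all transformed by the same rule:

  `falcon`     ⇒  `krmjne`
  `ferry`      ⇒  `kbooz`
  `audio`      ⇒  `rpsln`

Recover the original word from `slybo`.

diver

f(5)→k(10) and a(0)→r(17) fit y≡9x+17 (mod 26); the inverse of 9 mod 26 is 3. Each letter's alphabet position (a=0..z=25) is mapped through 9·x+17 mod 26 — an affine cipher.
Reversing it on slybo: s(18)→3·(18−17)≡3=d; l(11)→3·(11−17)≡8=i; y(24)→3·(24−17)≡21=v; b(1)→3·(1−17)≡4=e; o(14)→3·(14−17)≡17=r (all mod 26).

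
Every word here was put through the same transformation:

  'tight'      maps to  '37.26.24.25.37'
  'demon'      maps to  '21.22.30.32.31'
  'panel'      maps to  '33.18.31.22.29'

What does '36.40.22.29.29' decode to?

swell

t is letter #20 and maps to 37: an offset of 17. Letters become their 1-based position plus 17 (so a→18, b→19, …).
Reversing it on 36.40.22.29.29: 36→(36−17)÷1=19=s, 40→(40−17)÷1=23=w, 22→(22−17)÷1=5=e, 29→(29−17)÷1=12=l, 29→(29−17)÷1=12=l.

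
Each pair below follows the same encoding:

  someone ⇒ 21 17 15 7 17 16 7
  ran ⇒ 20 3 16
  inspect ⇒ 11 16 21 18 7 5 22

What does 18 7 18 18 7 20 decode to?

pepper

s is letter #19 and maps to 21: an offset of 2. Each letter is replaced by its alphabet position (a=1..z=26) + 2.
Reversing it on 18 7 18 18 7 20: 18→(18−2)÷1=16=p, 7→(7−2)÷1=5=e, 18→(18−2)÷1=16=p, 18→(18−2)÷1=16=p, 7→(7−2)÷1=5=e, 20→(20−2)÷1=18=r.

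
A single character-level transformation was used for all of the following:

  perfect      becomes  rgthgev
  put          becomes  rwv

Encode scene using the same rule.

Compare letters: p→r is +2, e→g is +2, r→t is +2 — a constant shift. Each letter is shifted forward by 2 in the alphabet (a Caesar shift of +2).
Applying it to scene: s+2=u, c+2=e, e+2=g, n+2=p, e+2=g.

uegpg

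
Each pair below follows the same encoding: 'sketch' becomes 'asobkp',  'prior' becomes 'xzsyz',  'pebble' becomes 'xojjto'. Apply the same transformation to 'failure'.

The shift depends on letter class: consonant s→a is +8, but vowel e→o is +10. The rule splits by letter class: vowels +10, consonants +8.
For failure: f(cons)+8=n, a(vowel)+10=k, i(vowel)+10=s, l(cons)+8=t, u(vowel)+10=e, r(cons)+8=z, e(vowel)+10=o.

nkstezo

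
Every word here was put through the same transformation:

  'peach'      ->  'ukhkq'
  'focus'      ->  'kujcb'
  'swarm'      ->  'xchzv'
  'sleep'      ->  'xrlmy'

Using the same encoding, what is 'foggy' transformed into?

In peach: p→u is +5, e→k is +6, a→h is +7, c→k is +8 — the shift increases by 1 each position. Letter i (0-indexed) is shifted by i+5, so successive shifts are 5, 6, 7, ….
For foggy: f+5=k, o+6=u, g+7=n, g+8=o, y+9=h.

kunoh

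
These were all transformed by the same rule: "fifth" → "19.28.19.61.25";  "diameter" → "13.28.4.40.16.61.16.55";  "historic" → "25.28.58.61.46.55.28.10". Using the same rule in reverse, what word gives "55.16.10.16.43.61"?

recent

The formula is n = 3×(alphabet index, a=1) + 1.
Reversing it on 55.16.10.16.43.61: 55→(55−1)÷3=18=r, 16→(16−1)÷3=5=e, 10→(10−1)÷3=3=c, 16→(16−1)÷3=5=e, 43→(43−1)÷3=14=n, 61→(61−1)÷3=20=t.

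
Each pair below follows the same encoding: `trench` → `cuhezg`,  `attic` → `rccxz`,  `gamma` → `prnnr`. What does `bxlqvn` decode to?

This is an affine cipher: with a=0,…,z=25, each position x becomes (17x+17) mod 26.
Reversing it on bxlqvn: b(1)→23·(1−17)≡22=w; x(23)→23·(23−17)≡8=i; l(11)→23·(11−17)≡18=s; q(16)→23·(16−17)≡3=d; v(21)→23·(21−17)≡14=o; n(13)→23·(13−17)≡12=m (all mod 26).

wisdom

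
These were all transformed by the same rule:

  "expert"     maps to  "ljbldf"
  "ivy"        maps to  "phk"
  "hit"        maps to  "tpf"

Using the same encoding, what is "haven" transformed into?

The rule splits by letter class: vowels +7, consonants +12.
Applying it to haven: h(cons)+12=t, a(vowel)+7=h, v(cons)+12=h, e(vowel)+7=l, n(cons)+12=z.

thhlz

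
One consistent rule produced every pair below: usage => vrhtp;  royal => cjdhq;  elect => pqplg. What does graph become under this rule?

tchyi

u(20)→v(21) and s(18)→r(17) fit y≡15x+7 (mod 26); the inverse of 15 mod 26 is 7. Each letter's alphabet position (a=0..z=25) is mapped through 15·x+7 mod 26 — an affine cipher.
Applying it to graph: g(6)→15·6+7≡19=t; r(17)→15·17+7≡2=c; a(0)→15·0+7≡7=h; p(15)→15·15+7≡24=y; h(7)→15·7+7≡8=i (all mod 26).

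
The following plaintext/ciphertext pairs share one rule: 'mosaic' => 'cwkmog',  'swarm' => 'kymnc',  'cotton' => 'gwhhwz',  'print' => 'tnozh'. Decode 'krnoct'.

m(12)→c(2) and o(14)→w(22) fit y≡23x+12 (mod 26); the inverse of 23 mod 26 is 17. Treating letters as 0–25, the rule is x ↦ 23x + 12 (mod 26).
Decoding krnoct: k(10)→17·(10−12)≡18=s; r(17)→17·(17−12)≡7=h; n(13)→17·(13−12)≡17=r; o(14)→17·(14−12)≡8=i; c(2)→17·(2−12)≡12=m; t(19)→17·(19−12)≡15=p (all mod 26).

shrimp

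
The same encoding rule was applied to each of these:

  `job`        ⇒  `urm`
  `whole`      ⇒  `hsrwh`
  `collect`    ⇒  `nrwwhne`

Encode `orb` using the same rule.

rcm

The shift depends on letter class: consonant j→u is +11, but vowel o→r is +3. Vowels shift forward by 3 and consonants shift forward by 11.
Applying it to orb: o(vowel)+3=r, r(cons)+11=c, b(cons)+11=m.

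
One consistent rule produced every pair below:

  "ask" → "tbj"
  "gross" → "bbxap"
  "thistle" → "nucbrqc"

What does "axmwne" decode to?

The output letters match the input read backwards, each shifted +9: ask reversed is ksa. Two steps: reverse the string, then apply a Caesar shift of +9.
Decoding axmwne: shift back: a−9=r, x−9=o, m−9=d, w−9=n, n−9=e, e−9=v → rodnev; then reverse → vendor.

vendor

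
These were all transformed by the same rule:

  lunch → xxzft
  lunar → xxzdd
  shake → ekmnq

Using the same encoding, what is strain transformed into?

Shifts by position in lunch: pos 0: l→x (+12), pos 1: u→x (+3), pos 2: n→z (+12), pos 3: c→f (+3) — repeating every 2. The shifts repeat in a cycle of length 2: positions 0,1,… shift by +12, +3, then the pattern repeats.
For strain: s+12=e, t+3=w, r+12=d, a+3=d, i+12=u, n+3=q.

ewdduq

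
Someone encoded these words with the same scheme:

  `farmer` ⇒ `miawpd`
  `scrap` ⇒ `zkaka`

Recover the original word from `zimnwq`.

saddle

In farmer: f→m is +7, a→i is +8, r→a is +9, m→w is +10 — the shift increases by 1 each position. Letter i (0-indexed) is shifted by i+7, so successive shifts are 7, 8, 9, ….
Decoding zimnwq: z−7=s, i−8=a, m−9=d, n−10=d, w−11=l, q−12=e.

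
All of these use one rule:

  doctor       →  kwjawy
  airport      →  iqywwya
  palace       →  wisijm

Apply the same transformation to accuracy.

The shift depends on letter class: consonant d→k is +7, but vowel o→w is +8. The rule splits by letter class: vowels +8, consonants +7.
On accuracy: a(vowel)+8=i, c(cons)+7=j, c(cons)+7=j, u(vowel)+8=c, r(cons)+7=y, a(vowel)+8=i, c(cons)+7=j, y(cons)+7=f.

ijjcyijf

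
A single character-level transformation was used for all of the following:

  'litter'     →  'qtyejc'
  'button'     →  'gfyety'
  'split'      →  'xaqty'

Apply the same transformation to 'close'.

hwtdj

Shifts by position in litter: pos 0: l→q (+5), pos 1: i→t (+11), pos 2: t→y (+5), pos 3: t→e (+11) — repeating every 2. A repeating key of period 2 is used — shifts +5, +11 over and over.
For close: c+5=h, l+11=w, o+5=t, s+11=d, e+5=j.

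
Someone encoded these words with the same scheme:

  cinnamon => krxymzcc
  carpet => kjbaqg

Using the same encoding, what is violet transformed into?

In cinnamon: c→k is +8, i→r is +9, n→x is +10, n→y is +11 — the shift increases by 1 each position. Letter i (0-indexed) is shifted by i+8, so successive shifts are 8, 9, 10, ….
For violet: v+8=d, i+9=r, o+10=y, l+11=w, e+12=q, t+13=g.

drywqg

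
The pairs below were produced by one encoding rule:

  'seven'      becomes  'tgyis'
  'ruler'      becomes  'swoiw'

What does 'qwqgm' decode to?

In seven: s→t is +1, e→g is +2, v→y is +3, e→i is +4 — the shift increases by 1 each position. Each letter shifts forward by (position + 1), i.e. 1, 2, 3, … — the shift grows by one for each successive letter.
Reversing it on qwqgm: q−1=p, w−2=u, q−3=n, g−4=c, m−5=h.

punch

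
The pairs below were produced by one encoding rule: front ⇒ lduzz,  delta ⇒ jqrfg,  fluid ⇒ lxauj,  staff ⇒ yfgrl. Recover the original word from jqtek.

It's a Vigenère-style cipher with numeric key [6,12]: position i shifts by key[i mod 2].
Reversing it on jqtek: j−6=d, q−12=e, t−6=n, e−12=s, k−6=e.

dense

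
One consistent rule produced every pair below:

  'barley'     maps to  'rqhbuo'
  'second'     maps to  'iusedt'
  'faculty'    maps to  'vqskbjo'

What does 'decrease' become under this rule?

Compare letters: b→r is +16, a→q is +16, r→h is +16 — a constant shift. It's a constant shift of +16 (ROT16).
For decrease: d+16=t, e+16=u, c+16=s, r+16=h, e+16=u, a+16=q, s+16=i, e+16=u.

tushuqiu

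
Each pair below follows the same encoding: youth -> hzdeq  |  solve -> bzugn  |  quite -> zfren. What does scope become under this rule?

Shifts by position in youth: pos 0: y→h (+9), pos 1: o→z (+11), pos 2: u→d (+9), pos 3: t→e (+11) — repeating every 2. A repeating key of period 2 is used — shifts +9, +11 over and over.
Applying it to scope: s+9=b, c+11=n, o+9=x, p+11=a, e+9=n.

bnxan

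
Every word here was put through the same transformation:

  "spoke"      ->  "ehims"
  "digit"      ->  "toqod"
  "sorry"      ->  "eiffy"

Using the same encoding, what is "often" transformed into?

irdsj

s(18)→e(4) and p(15)→h(7) fit y≡25x+22 (mod 26); the inverse of 25 mod 26 is 25. This is an affine cipher: with a=0,…,z=25, each position x becomes (25x+22) mod 26.
On often: o(14)→25·14+22≡8=i; f(5)→25·5+22≡17=r; t(19)→25·19+22≡3=d; e(4)→25·4+22≡18=s; n(13)→25·13+22≡9=j (all mod 26).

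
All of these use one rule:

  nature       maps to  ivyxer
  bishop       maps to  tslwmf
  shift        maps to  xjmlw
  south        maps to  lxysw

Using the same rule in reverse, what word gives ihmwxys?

The word is reversed, then every letter is shifted forward by 4.
Decoding ihmwxys: shift back: i−4=e, h−4=d, m−4=i, w−4=s, x−4=t, y−4=u, s−4=o → edistuo; then reverse → outside.

outside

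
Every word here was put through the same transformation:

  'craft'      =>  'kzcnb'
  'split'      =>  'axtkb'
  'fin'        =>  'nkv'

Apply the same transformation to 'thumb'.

Two shifts are in play — +2 for a/e/i/o/u, +8 for every other letter.
Applying it to thumb: t(cons)+8=b, h(cons)+8=p, u(vowel)+2=w, m(cons)+8=u, b(cons)+8=j.

bpwuj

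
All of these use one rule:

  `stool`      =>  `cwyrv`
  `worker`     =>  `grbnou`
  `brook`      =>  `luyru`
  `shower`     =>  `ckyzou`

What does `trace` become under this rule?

Shifts by position in stool: pos 0: s→c (+10), pos 1: t→w (+3), pos 2: o→y (+10), pos 3: o→r (+3) — repeating every 2. The shifts repeat in a cycle of length 2: positions 0,1,… shift by +10, +3, then the pattern repeats.
Applying it to trace: t+10=d, r+3=u, a+10=k, c+3=f, e+10=o.

dukfo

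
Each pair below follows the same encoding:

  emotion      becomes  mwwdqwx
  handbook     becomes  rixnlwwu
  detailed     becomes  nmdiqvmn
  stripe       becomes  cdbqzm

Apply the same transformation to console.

The shift depends on letter class: consonant m→w is +10, but vowel e→m is +8. Vowels shift forward by 8 and consonants shift forward by 10.
On console: c(cons)+10=m, o(vowel)+8=w, n(cons)+10=x, s(cons)+10=c, o(vowel)+8=w, l(cons)+10=v, e(vowel)+8=m.

mwxcwvm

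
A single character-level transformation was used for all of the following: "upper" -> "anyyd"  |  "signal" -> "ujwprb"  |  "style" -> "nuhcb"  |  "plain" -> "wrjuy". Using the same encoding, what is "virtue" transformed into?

ndcare

Read the word backwards and shift each letter +9.
Applying it to virtue: reverse → eutriv; then shift: e+9=n, u+9=d, t+9=c, r+9=a, i+9=r, v+9=e.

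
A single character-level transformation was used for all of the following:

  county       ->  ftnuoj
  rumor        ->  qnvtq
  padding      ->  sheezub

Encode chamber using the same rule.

fahvgdq

This is an affine cipher: with a=0,…,z=25, each position x becomes (25x+7) mod 26.
For chamber: c(2)→25·2+7≡5=f; h(7)→25·7+7≡0=a; a(0)→25·0+7≡7=h; m(12)→25·12+7≡21=v; b(1)→25·1+7≡6=g; e(4)→25·4+7≡3=d; r(17)→25·17+7≡16=q (all mod 26).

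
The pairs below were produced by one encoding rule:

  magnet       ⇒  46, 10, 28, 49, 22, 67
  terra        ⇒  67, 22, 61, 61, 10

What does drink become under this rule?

19, 61, 34, 49, 40

m(#13)→46 and a(#1)→10: differences scale by 3, so n = 3·pos + 7. The formula is n = 3×(alphabet index, a=1) + 7.
For drink: d=4→19, r=18→61, i=9→34, n=14→49, k=11→40.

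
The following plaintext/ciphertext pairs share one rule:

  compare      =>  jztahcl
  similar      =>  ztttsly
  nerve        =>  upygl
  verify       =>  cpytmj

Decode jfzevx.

custom

Shifts by position in compare: pos 0: c→j (+7), pos 1: o→z (+11), pos 2: m→t (+7), pos 3: p→a (+11) — repeating every 2. It's a Vigenère-style cipher with numeric key [7,11]: position i shifts by key[i mod 2].
Undoing it on jfzevx: j−7=c, f−11=u, z−7=s, e−11=t, v−7=o, x−11=m.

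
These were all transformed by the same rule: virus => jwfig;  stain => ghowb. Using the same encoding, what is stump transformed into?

It's a constant shift of +14 (ROT14).
Applying it to stump: s+14=g, t+14=h, u+14=i, m+14=a, p+14=d.

ghiad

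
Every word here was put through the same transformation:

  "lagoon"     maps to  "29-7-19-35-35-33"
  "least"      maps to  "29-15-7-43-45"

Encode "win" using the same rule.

51-23-33

l(#12)→29 and a(#1)→7: differences scale by 2, so n = 2·pos + 5. The formula is n = 2×(alphabet index, a=1) + 5.
For win: w=23→51, i=9→23, n=14→33.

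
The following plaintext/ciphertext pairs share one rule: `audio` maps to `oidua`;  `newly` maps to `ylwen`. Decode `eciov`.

voice

It's just the letters in reverse order.
Undoing it on eciov: then reverse → voice.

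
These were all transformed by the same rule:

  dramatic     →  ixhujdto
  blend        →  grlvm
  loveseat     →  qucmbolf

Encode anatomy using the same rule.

In dramatic: d→i is +5, r→x is +6, a→h is +7, m→u is +8 — the shift increases by 1 each position. Each letter shifts forward by (position + 5), i.e. 5, 6, 7, … — the shift grows by one for each successive letter.
For anatomy: a+5=f, n+6=t, a+7=h, t+8=b, o+9=x, m+10=w, y+11=j.

fthbxwj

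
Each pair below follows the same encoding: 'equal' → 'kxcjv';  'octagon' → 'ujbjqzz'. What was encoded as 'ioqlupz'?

In equal: e→k is +6, q→x is +7, u→c is +8, a→j is +9 — the shift increases by 1 each position. Each letter shifts forward by (position + 6), i.e. 6, 7, 8, … — the shift grows by one for each successive letter.
Undoing it on ioqlupz: i−6=c, o−7=h, q−8=i, l−9=c, u−10=k, p−11=e, z−12=n.

chicken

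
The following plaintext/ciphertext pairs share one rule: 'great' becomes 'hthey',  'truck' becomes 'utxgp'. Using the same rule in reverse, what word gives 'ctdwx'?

In great: g→h is +1, r→t is +2, e→h is +3, a→e is +4 — the shift increases by 1 each position. Letter i (0-indexed) is shifted by i+1, so successive shifts are 1, 2, 3, ….
Undoing it on ctdwx: c−1=b, t−2=r, d−3=a, w−4=s, x−5=s.

brass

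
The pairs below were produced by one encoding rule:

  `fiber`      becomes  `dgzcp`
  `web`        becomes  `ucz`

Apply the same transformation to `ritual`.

pgrsyj

Compare letters: f→d is +24, i→g is +24, b→z is +24 — a constant shift. This is a Caesar cipher with shift 24.
For ritual: r+24=p, i+24=g, t+24=r, u+24=s, a+24=y, l+24=j.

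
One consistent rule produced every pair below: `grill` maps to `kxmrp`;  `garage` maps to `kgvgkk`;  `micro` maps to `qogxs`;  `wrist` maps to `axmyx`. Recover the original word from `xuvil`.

Shifts by position in grill: pos 0: g→k (+4), pos 1: r→x (+6), pos 2: i→m (+4), pos 3: l→r (+6) — repeating every 2. The shifts repeat in a cycle of length 2: positions 0,1,… shift by +4, +6, then the pattern repeats.
Reversing it on xuvil: x−4=t, u−6=o, v−4=r, i−6=c, l−4=h.

torch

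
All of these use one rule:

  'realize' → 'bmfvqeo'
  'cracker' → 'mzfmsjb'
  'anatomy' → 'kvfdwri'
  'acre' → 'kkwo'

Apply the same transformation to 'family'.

A repeating key of period 3 is used — shifts +10, +8, +5 over and over.
On family: f+10=p, a+8=i, m+5=r, i+10=s, l+8=t, y+5=d.

pirstd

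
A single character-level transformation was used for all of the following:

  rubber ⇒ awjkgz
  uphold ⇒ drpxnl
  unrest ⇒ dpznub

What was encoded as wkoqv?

night

Shifts by position in rubber: pos 0: r→a (+9), pos 1: u→w (+2), pos 2: b→j (+8), pos 3: b→k (+9), pos 4: e→g (+2), pos 5: r→z (+8) — repeating every 3. It's a Vigenère-style cipher with numeric key [9,2,8]: position i shifts by key[i mod 3].
Decoding wkoqv: w−9=n, k−2=i, o−8=g, q−9=h, v−2=t.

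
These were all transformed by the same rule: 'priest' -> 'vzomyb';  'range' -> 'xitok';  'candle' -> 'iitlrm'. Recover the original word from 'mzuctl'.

Shifts by position in priest: pos 0: p→v (+6), pos 1: r→z (+8), pos 2: i→o (+6), pos 3: e→m (+8) — repeating every 2. The shifts repeat in a cycle of length 2: positions 0,1,… shift by +6, +8, then the pattern repeats.
Undoing it on mzuctl: m−6=g, z−8=r, u−6=o, c−8=u, t−6=n, l−8=d.

ground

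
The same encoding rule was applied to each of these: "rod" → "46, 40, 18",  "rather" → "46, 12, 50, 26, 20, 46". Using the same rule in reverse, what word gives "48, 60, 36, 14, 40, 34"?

symbol

Each letter becomes 2×(its alphabet position, a=1..z=26) + 10.
Decoding 48, 60, 36, 14, 40, 34: 48→(48−10)÷2=19=s, 60→(60−10)÷2=25=y, 36→(36−10)÷2=13=m, 14→(14−10)÷2=2=b, 40→(40−10)÷2=15=o, 34→(34−10)÷2=12=l.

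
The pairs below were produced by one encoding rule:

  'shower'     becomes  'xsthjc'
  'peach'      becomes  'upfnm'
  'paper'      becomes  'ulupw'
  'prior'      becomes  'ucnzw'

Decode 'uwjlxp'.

please

Shifts by position in shower: pos 0: s→x (+5), pos 1: h→s (+11), pos 2: o→t (+5), pos 3: w→h (+11) — repeating every 2. It's a Vigenère-style cipher with numeric key [5,11]: position i shifts by key[i mod 2].
Decoding uwjlxp: u−5=p, w−11=l, j−5=e, l−11=a, x−5=s, p−11=e.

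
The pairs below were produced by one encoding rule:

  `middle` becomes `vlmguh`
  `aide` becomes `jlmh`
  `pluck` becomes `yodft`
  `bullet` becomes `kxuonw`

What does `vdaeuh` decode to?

A repeating key of period 2 is used — shifts +9, +3 over and over.
Decoding vdaeuh: v−9=m, d−3=a, a−9=r, e−3=b, u−9=l, h−3=e.

marble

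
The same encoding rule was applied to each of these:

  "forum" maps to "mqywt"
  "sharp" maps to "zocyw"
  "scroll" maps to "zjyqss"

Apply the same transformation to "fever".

mgcgy

The shift depends on letter class: consonant f→m is +7, but vowel o→q is +2. The rule splits by letter class: vowels +2, consonants +7.
On fever: f(cons)+7=m, e(vowel)+2=g, v(cons)+7=c, e(vowel)+2=g, r(cons)+7=y.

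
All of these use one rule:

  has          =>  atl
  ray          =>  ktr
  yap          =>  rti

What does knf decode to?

rum

Compare letters: h→a is +19, a→t is +19, s→l is +19 — a constant shift. It's a constant shift of +19 (ROT19).
Decoding knf: k−19=r, n−19=u, f−19=m.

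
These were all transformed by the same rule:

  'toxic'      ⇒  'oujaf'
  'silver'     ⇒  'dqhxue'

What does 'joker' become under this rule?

Two steps: reverse the string, then apply a Caesar shift of +12.
On joker: reverse → rekoj; then shift: r+12=d, e+12=q, k+12=w, o+12=a, j+12=v.

dqwav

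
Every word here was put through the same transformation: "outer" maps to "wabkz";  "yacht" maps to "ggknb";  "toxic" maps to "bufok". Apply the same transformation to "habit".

Shifts by position in outer: pos 0: o→w (+8), pos 1: u→a (+6), pos 2: t→b (+8), pos 3: e→k (+6) — repeating every 2. It's a Vigenère-style cipher with numeric key [8,6]: position i shifts by key[i mod 2].
For habit: h+8=p, a+6=g, b+8=j, i+6=o, t+8=b.

pgjob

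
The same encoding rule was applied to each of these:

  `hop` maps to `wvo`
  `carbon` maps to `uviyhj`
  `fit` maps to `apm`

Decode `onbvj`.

cough

The output letters match the input read backwards, each shifted +7: hop reversed is poh. The word is reversed, then every letter is shifted forward by 7.
Reversing it on onbvj: shift back: o−7=h, n−7=g, b−7=u, v−7=o, j−7=c → hguoc; then reverse → cough.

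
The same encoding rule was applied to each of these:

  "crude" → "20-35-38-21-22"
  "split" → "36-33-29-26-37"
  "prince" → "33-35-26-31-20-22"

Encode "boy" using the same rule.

c is letter #3 and maps to 20: an offset of 17. Each letter is replaced by its alphabet position (a=1..z=26) + 17.
On boy: b=2→19, o=15→32, y=25→42.

19-32-42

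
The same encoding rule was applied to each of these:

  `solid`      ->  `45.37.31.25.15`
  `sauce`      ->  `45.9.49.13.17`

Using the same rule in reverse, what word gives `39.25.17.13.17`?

piece

Each letter becomes 2×(its alphabet position, a=1..z=26) + 7.
Undoing it on 39.25.17.13.17: 39→(39−7)÷2=16=p, 25→(25−7)÷2=9=i, 17→(17−7)÷2=5=e, 13→(13−7)÷2=3=c, 17→(17−7)÷2=5=e.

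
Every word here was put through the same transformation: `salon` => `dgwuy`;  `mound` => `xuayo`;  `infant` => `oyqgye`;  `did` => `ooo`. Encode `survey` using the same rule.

dacgkj

The shift depends on letter class: consonant s→d is +11, but vowel a→g is +6. The rule splits by letter class: vowels +6, consonants +11.
On survey: s(cons)+11=d, u(vowel)+6=a, r(cons)+11=c, v(cons)+11=g, e(vowel)+6=k, y(cons)+11=j.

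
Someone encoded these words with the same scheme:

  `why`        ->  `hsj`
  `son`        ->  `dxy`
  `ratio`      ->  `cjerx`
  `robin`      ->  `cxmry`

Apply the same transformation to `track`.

ecjnv

The shift depends on letter class: consonant w→h is +11, but vowel o→x is +9. Two shifts are in play — +9 for a/e/i/o/u, +11 for every other letter.
Applying it to track: t(cons)+11=e, r(cons)+11=c, a(vowel)+9=j, c(cons)+11=n, k(cons)+11=v.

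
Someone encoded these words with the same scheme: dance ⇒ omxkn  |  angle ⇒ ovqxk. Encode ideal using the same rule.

vkons

The output letters match the input read backwards, each shifted +10: dance reversed is ecnad. Two steps: reverse the string, then apply a Caesar shift of +10.
For ideal: reverse → laedi; then shift: l+10=v, a+10=k, e+10=o, d+10=n, i+10=s.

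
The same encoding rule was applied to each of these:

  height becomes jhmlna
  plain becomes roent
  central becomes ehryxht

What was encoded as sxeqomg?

In height: h→j is +2, e→h is +3, i→m is +4, g→l is +5 — the shift increases by 1 each position. Letter i (0-indexed) is shifted by i+2, so successive shifts are 2, 3, 4, ….
Undoing it on sxeqomg: s−2=q, x−3=u, e−4=a, q−5=l, o−6=i, m−7=f, g−8=y.

qualify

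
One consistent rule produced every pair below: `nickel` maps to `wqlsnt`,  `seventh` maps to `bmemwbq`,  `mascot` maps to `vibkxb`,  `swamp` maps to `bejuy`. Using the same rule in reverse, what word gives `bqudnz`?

silver

A repeating key of period 2 is used — shifts +9, +8 over and over.
Undoing it on bqudnz: b−9=s, q−8=i, u−9=l, d−8=v, n−9=e, z−8=r.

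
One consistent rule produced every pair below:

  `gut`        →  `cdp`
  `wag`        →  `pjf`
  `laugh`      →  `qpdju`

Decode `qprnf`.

The output letters match the input read backwards, each shifted +9: gut reversed is tug. Read the word backwards and shift each letter +9.
Undoing it on qprnf: shift back: q−9=h, p−9=g, r−9=i, n−9=e, f−9=w → hgiew; then reverse → weigh.

weigh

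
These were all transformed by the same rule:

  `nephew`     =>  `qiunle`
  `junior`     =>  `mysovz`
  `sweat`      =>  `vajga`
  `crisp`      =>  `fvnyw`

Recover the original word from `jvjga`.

In nephew: n→q is +3, e→i is +4, p→u is +5, h→n is +6 — the shift increases by 1 each position. Letter i (0-indexed) is shifted by i+3, so successive shifts are 3, 4, 5, ….
Decoding jvjga: j−3=g, v−4=r, j−5=e, g−6=a, a−7=t.

great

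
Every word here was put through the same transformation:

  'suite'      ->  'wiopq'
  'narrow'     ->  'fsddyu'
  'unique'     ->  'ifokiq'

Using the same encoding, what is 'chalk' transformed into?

s(18)→w(22) and u(20)→i(8) fit y≡19x+18 (mod 26); the inverse of 19 mod 26 is 11. Each letter's alphabet position (a=0..z=25) is mapped through 19·x+18 mod 26 — an affine cipher.
For chalk: c(2)→19·2+18≡4=e; h(7)→19·7+18≡21=v; a(0)→19·0+18≡18=s; l(11)→19·11+18≡19=t; k(10)→19·10+18≡0=a (all mod 26).

evsta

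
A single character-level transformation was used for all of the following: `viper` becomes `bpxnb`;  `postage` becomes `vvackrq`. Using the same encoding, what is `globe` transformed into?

In viper: v→b is +6, i→p is +7, p→x is +8, e→n is +9 — the shift increases by 1 each position. Letter i (0-indexed) is shifted by i+6, so successive shifts are 6, 7, 8, ….
For globe: g+6=m, l+7=s, o+8=w, b+9=k, e+10=o.

mswko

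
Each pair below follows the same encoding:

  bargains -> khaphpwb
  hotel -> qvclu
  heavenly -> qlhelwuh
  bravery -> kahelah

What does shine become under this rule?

The shift depends on letter class: consonant b→k is +9, but vowel a→h is +7. Two shifts are in play — +7 for a/e/i/o/u, +9 for every other letter.
For shine: s(cons)+9=b, h(cons)+9=q, i(vowel)+7=p, n(cons)+9=w, e(vowel)+7=l.

bqpwl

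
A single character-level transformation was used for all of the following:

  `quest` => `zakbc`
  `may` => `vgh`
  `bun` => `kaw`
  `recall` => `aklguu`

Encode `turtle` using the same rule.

The shift depends on letter class: consonant q→z is +9, but vowel u→a is +6. Two shifts are in play — +6 for a/e/i/o/u, +9 for every other letter.
For turtle: t(cons)+9=c, u(vowel)+6=a, r(cons)+9=a, t(cons)+9=c, l(cons)+9=u, e(vowel)+6=k.

caacuk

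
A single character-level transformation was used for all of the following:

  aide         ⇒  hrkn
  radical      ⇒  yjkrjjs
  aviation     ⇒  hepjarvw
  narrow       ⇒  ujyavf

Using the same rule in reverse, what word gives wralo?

A repeating key of period 2 is used — shifts +7, +9 over and over.
Reversing it on wralo: w−7=p, r−9=i, a−7=t, l−9=c, o−7=h.

pitch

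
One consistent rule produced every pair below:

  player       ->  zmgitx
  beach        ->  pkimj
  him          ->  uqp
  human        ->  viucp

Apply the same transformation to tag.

The output letters match the input read backwards, each shifted +8: player reversed is reyalp. The word is reversed, then every letter is shifted forward by 8.
On tag: reverse → gat; then shift: g+8=o, a+8=i, t+8=b.

oib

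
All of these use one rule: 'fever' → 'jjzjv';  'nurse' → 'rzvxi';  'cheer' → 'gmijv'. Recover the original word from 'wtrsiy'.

The shifts repeat in a cycle of length 2: positions 0,1,… shift by +4, +5, then the pattern repeats.
Decoding wtrsiy: w−4=s, t−5=o, r−4=n, s−5=n, i−4=e, y−5=t.

sonnet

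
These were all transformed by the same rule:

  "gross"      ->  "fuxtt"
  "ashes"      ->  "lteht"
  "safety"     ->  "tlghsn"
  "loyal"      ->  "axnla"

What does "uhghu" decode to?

refer

g(6)→f(5) and r(17)→u(20) fit y≡25x+11 (mod 26); the inverse of 25 mod 26 is 25. This is an affine cipher: with a=0,…,z=25, each position x becomes (25x+11) mod 26.
Decoding uhghu: u(20)→25·(20−11)≡17=r; h(7)→25·(7−11)≡4=e; g(6)→25·(6−11)≡5=f; h(7)→25·(7−11)≡4=e; u(20)→25·(20−11)≡17=r (all mod 26).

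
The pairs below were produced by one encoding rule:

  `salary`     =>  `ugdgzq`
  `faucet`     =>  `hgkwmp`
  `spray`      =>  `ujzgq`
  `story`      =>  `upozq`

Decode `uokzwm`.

s(18)→u(20) and a(0)→g(6) fit y≡21x+6 (mod 26); the inverse of 21 mod 26 is 5. Treating letters as 0–25, the rule is x ↦ 21x + 6 (mod 26).
Reversing it on uokzwm: u(20)→5·(20−6)≡18=s; o(14)→5·(14−6)≡14=o; k(10)→5·(10−6)≡20=u; z(25)→5·(25−6)≡17=r; w(22)→5·(22−6)≡2=c; m(12)→5·(12−6)≡4=e (all mod 26).

source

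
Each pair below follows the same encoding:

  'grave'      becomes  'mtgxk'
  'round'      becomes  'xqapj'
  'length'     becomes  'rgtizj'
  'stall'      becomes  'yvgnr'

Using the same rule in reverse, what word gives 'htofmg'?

The shifts repeat in a cycle of length 2: positions 0,1,… shift by +6, +2, then the pattern repeats.
Reversing it on htofmg: h−6=b, t−2=r, o−6=i, f−2=d, m−6=g, g−2=e.

bridge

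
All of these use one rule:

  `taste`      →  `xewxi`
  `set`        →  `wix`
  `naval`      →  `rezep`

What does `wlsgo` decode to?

shock

Every letter moves 4 places later in the alphabet, wrapping around z→a.
Decoding wlsgo: w−4=s, l−4=h, s−4=o, g−4=c, o−4=k.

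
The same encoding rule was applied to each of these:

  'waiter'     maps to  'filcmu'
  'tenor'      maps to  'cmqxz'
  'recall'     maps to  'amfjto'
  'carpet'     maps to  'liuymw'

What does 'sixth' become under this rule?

Shifts by position in waiter: pos 0: w→f (+9), pos 1: a→i (+8), pos 2: i→l (+3), pos 3: t→c (+9), pos 4: e→m (+8), pos 5: r→u (+3) — repeating every 3. A repeating key of period 3 is used — shifts +9, +8, +3 over and over.
On sixth: s+9=b, i+8=q, x+3=a, t+9=c, h+8=p.

bqacp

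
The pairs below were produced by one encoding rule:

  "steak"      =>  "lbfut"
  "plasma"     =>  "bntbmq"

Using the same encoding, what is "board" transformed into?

esbpc

Read the word backwards and shift each letter +1.
For board: reverse → draob; then shift: d+1=e, r+1=s, a+1=b, o+1=p, b+1=c.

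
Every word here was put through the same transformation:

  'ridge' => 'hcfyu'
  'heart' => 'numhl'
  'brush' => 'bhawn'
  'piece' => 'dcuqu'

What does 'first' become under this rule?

r(17)→h(7) and i(8)→c(2) fit y≡15x+12 (mod 26); the inverse of 15 mod 26 is 7. Each letter's alphabet position (a=0..z=25) is mapped through 15·x+12 mod 26 — an affine cipher.
For first: f(5)→15·5+12≡9=j; i(8)→15·8+12≡2=c; r(17)→15·17+12≡7=h; s(18)→15·18+12≡22=w; t(19)→15·19+12≡11=l (all mod 26).

jchwl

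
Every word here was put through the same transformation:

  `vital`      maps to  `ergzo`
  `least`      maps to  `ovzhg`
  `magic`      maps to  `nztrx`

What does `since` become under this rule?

hrmxv

Each letter is replaced by its mirror in the alphabet: a↔z, b↔y, c↔x, and so on (the Atbash cipher).
For since: s↔h, i↔r, n↔m, c↔x, e↔v.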